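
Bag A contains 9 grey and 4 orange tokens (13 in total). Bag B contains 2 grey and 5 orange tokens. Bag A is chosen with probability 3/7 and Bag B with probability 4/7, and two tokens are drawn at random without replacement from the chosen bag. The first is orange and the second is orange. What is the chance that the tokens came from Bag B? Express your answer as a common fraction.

520/583

P(E | Bag A) = 1/13; P(E | Bag B) = 10/21.
P(E) = 3/7·1/13 + 4/7·10/21 = 583/1911.
By Bayes' rule, P(Bag B | E) = 40/147 / 583/1911 = 520/583 ≈ 0.8919.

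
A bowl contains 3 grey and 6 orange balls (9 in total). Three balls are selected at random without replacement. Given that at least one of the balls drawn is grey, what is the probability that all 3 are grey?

P(all 3 grey) = C(3,3)/C(9,3) = 1/84; P(at least one grey) = 1 − C(6,3)/C(9,3) = 16/21.
Since 'all 3 grey' ⊆ 'at least one grey', P(all 3 | at least one) = 1/84 / 16/21 = 1/64 ≈ 0.0156.

1/64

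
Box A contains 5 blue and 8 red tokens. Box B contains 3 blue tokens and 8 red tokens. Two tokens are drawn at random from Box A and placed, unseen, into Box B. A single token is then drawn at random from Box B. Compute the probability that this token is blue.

49/169

Condition on how many of the transferred tokens are blue (from Box A: 5 blue of 13; then Box B has 13 total).
  0 blue: C(5,0)C(8,2)/C(13,2) = 14/39; then P = 3/13
  1 blue: C(5,1)C(8,1)/C(13,2) = 20/39; then P = 4/13
  2 blue: C(5,2)C(8,0)/C(13,2) = 5/39; then P = 5/13
P(blue from Box B) = 49/169 ≈ 0.2899.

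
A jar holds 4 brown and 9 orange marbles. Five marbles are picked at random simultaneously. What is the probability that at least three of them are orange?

126/143

Sum the hypergeometric tail for j = 3,…,5 orange marbles.
Favorable = C(9,3)·C(4,2) + C(9,4)·C(4,1) + C(9,5)·C(4,0) = 1134; total = C(13,5) = 1287.
P = 1134/1287 = 126/143 ≈ 0.8811.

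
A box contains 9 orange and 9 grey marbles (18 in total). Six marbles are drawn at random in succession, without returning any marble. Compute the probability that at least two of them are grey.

Sum the hypergeometric tail for j = 2,…,6 grey marbles.
Favorable = C(9,2)·C(9,4) + C(9,3)·C(9,3) + C(9,4)·C(9,2) + C(9,5)·C(9,1) + C(9,6)·C(9,0) = 17346; total = C(18,6) = 18564.
P = 17346/18564 = 413/442 ≈ 0.9344.

413/442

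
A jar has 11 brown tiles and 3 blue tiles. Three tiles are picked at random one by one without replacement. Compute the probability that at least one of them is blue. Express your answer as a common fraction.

199/364

Use the complement: P(at least one blue) = 1 − P(no blue).
P(none) = C(11,3)/C(14,3) = 165/364.
So P = 1 − 165/364 = 199/364 ≈ 0.5467.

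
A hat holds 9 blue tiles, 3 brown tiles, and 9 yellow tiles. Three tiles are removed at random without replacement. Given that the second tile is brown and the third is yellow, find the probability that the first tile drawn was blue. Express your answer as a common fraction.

9/19

P(first=blue and the second tile is brown and the third is yellow) = (9/21)·(3/20)·(9/19) = 81/2660.
P(E) = Σ over first color = 81/2660 + 9/1330 + 18/665 = 9/140.
By Bayes, P(first=blue | E) = 81/2660 / 9/140 = 9/19 ≈ 0.4737.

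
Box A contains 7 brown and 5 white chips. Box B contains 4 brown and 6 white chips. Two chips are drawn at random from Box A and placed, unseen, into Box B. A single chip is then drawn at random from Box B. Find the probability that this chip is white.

Condition on how many of the transferred chips are white (from Box A: 5 white of 12; then Box B has 12 total).
  0 white: C(5,0)C(7,2)/C(12,2) = 7/22; then P = 6/12
  1 white: C(5,1)C(7,1)/C(12,2) = 35/66; then P = 7/12
  2 white: C(5,2)C(7,0)/C(12,2) = 5/33; then P = 8/12
P(white from Box B) = 41/72 ≈ 0.5694.

41/72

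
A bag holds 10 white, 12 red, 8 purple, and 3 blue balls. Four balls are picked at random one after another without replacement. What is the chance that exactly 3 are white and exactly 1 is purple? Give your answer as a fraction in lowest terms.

8/341

Unordered draws without replacement: count favorable combinations over C(33,4).
Favorable = C(10,3) · C(12,0) · C(8,1) · C(3,0) = 960; total = C(33,4) = 40920.
P = 960/40920 = 8/341 ≈ 0.0235.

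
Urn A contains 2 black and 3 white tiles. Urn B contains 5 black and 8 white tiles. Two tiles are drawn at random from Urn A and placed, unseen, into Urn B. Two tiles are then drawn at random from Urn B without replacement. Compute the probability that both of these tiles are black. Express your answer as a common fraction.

Condition on how many of the transferred tiles are black (from Urn A: 2 black of 5; then Urn B has 15 total).
  0 black: C(2,0)C(3,2)/C(5,2) = 3/10; then P = C(5,2)/C(15,2) = 2/21
  1 black: C(2,1)C(3,1)/C(5,2) = 3/5; then P = C(6,2)/C(15,2) = 1/7
  2 black: C(2,2)C(3,0)/C(5,2) = 1/10; then P = C(7,2)/C(15,2) = 1/5
P(both black) = 47/350 ≈ 0.1343.

47/350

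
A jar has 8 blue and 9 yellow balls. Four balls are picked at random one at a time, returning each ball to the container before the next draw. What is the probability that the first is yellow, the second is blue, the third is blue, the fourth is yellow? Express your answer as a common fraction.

5184/83521

Multiply the conditional probability of each draw in order, with replacement (the composition resets each draw).
P = (9/17) · (8/17) · (8/17) · (9/17) = 5184/83521 ≈ 0.0621.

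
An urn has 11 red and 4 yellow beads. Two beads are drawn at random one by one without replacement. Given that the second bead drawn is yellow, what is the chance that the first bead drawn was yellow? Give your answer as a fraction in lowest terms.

3/14

P(first=yellow and the second bead drawn is yellow) = (4/15)·(3/14) = 2/35.
P(the second bead drawn is yellow) = Σ over first color = 22/105 + 2/35 = 4/15.
By Bayes, P(first=yellow | the second bead drawn is yellow) = 2/35 / 4/15 = 3/14 ≈ 0.2143.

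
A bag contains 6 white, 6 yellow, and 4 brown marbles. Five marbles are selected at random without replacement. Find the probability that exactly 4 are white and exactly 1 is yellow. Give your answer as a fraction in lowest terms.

15/728

Unordered draws without replacement: count favorable combinations over C(16,5).
Favorable = C(6,4) · C(6,1) · C(4,0) = 90; total = C(16,5) = 4368.
P = 90/4368 = 15/728 ≈ 0.0206.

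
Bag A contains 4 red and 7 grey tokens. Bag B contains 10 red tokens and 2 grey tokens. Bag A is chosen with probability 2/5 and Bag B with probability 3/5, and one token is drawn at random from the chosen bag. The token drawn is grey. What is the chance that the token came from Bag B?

11/39

P(grey | Bag A) = 7/11; P(grey | Bag B) = 1/6.
P(grey) = 2/5·7/11 + 3/5·1/6 = 39/110.
By Bayes' rule, P(Bag B | grey) = 1/10 / 39/110 = 11/39 ≈ 0.2821.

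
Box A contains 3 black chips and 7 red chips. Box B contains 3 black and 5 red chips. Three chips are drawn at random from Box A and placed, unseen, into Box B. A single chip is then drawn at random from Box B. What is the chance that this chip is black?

39/110

Condition on how many of the transferred chips are black (from Box A: 3 black of 10; then Box B has 11 total).
  0 black: C(3,0)C(7,3)/C(10,3) = 7/24; then P = 3/11
  1 black: C(3,1)C(7,2)/C(10,3) = 21/40; then P = 4/11
  2 black: C(3,2)C(7,1)/C(10,3) = 7/40; then P = 5/11
  3 black: C(3,3)C(7,0)/C(10,3) = 1/120; then P = 6/11
P(black from Box B) = 39/110 ≈ 0.3545.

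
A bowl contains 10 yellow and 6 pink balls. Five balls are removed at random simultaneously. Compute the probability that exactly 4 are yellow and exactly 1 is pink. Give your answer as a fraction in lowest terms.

15/52

Unordered draws without replacement: count favorable combinations over C(16,5).
Favorable = C(10,4) · C(6,1) = 1260; total = C(16,5) = 4368.
P = 1260/4368 = 15/52 ≈ 0.2885.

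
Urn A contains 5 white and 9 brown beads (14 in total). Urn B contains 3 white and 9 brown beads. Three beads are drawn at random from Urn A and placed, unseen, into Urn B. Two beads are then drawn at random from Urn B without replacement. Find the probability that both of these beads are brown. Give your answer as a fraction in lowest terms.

Condition on how many of the transferred beads are brown (from Urn A: 9 brown of 14; then Urn B has 15 total).
  0 brown: C(9,0)C(5,3)/C(14,3) = 5/182; then P = C(9,2)/C(15,2) = 12/35
  1 brown: C(9,1)C(5,2)/C(14,3) = 45/182; then P = C(10,2)/C(15,2) = 3/7
  2 brown: C(9,2)C(5,1)/C(14,3) = 45/91; then P = C(11,2)/C(15,2) = 11/21
  3 brown: C(9,3)C(5,0)/C(14,3) = 3/13; then P = C(12,2)/C(15,2) = 22/35
P(both brown) = 3309/6370 ≈ 0.5195.

3309/6370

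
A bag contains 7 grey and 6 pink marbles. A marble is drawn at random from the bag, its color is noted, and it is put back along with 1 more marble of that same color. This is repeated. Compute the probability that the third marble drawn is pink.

Sum over the four possibilities for the first two draws (pink/not-pink each), tracking how the pink count and total change by +1 per draw.
P(third is pink) = 6/13 ≈ 0.4615. (In a Pólya urn every draw has the same marginal probability 6/13.)

6/13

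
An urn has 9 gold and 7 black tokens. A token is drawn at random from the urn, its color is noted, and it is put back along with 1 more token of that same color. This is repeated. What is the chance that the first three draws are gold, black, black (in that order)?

Track the composition after each reinforcement of +1.
P = (9/16) · (7/17) · (8/18) = 7/68 ≈ 0.1029.

7/68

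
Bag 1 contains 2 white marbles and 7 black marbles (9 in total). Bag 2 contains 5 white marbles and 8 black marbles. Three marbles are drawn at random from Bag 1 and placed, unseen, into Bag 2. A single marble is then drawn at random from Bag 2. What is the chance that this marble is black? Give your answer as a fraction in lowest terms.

Condition on how many of the transferred marbles are black (from Bag 1: 7 black of 9; then Bag 2 has 16 total).
  1 black: C(7,1)C(2,2)/C(9,3) = 1/12; then P = 9/16
  2 black: C(7,2)C(2,1)/C(9,3) = 1/2; then P = 10/16
  3 black: C(7,3)C(2,0)/C(9,3) = 5/12; then P = 11/16
P(black from Bag 2) = 31/48 ≈ 0.6458.

31/48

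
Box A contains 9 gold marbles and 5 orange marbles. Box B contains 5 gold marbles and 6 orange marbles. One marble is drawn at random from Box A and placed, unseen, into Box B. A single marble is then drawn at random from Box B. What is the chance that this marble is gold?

79/168

Condition on how many of the transferred marbles are gold (from Box A: 9 gold of 14; then Box B has 12 total).
  0 gold: C(9,0)C(5,1)/C(14,1) = 5/14; then P = 5/12
  1 gold: C(9,1)C(5,0)/C(14,1) = 9/14; then P = 6/12
P(gold from Box B) = 79/168 ≈ 0.4702.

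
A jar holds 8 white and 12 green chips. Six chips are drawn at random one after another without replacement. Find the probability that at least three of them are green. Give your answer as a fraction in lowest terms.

44/51

Sum the hypergeometric tail for j = 3,…,6 green chips.
Favorable = C(12,3)·C(8,3) + C(12,4)·C(8,2) + C(12,5)·C(8,1) + C(12,6)·C(8,0) = 33440; total = C(20,6) = 38760.
P = 33440/38760 = 44/51 ≈ 0.8627.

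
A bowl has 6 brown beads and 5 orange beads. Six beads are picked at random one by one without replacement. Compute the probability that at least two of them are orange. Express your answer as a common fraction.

431/462

Sum the hypergeometric tail for j = 2,…,5 orange beads.
Favorable = C(5,2)·C(6,4) + C(5,3)·C(6,3) + C(5,4)·C(6,2) + C(5,5)·C(6,1) = 431; total = C(11,6) = 462.
P = 431/462 = 431/462 ≈ 0.9329.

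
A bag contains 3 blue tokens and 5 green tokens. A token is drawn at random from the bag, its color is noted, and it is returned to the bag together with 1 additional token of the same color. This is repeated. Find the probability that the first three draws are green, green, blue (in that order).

Track the composition after each reinforcement of +1.
P = (5/8) · (6/9) · (3/10) = 1/8 ≈ 0.1250.

1/8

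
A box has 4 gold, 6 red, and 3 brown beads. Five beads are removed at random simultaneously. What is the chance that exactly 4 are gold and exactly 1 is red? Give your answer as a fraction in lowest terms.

Unordered draws without replacement: count favorable combinations over C(13,5).
Favorable = C(4,4) · C(6,1) · C(3,0) = 6; total = C(13,5) = 1287.
P = 6/1287 = 2/429 ≈ 0.0047.

2/429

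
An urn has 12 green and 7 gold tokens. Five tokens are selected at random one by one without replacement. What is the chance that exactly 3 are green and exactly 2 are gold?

385/969

Unordered draws without replacement: count favorable combinations over C(19,5).
Favorable = C(12,3) · C(7,2) = 4620; total = C(19,5) = 11628.
P = 4620/11628 = 385/969 ≈ 0.3973.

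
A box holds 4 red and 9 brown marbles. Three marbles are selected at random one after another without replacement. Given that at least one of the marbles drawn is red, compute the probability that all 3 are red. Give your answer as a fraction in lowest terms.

2/101

P(all 3 red) = C(4,3)/C(13,3) = 2/143; P(at least one red) = 1 − C(9,3)/C(13,3) = 101/143.
Since 'all 3 red' ⊆ 'at least one red', P(all 3 | at least one) = 2/143 / 101/143 = 2/101 ≈ 0.0198.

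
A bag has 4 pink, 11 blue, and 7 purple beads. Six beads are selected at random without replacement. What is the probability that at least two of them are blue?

299/323

Sum the hypergeometric tail for j = 2,…,6 blue beads.
Favorable = C(11,2)·C(11,4) + C(11,3)·C(11,3) + C(11,4)·C(11,2) + C(11,5)·C(11,1) + C(11,6)·C(11,0) = 69069; total = C(22,6) = 74613.
P = 69069/74613 = 299/323 ≈ 0.9257.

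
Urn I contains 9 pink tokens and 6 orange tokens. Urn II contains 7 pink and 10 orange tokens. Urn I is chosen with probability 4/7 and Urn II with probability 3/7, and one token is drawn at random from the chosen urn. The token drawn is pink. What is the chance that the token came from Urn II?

P(pink | Urn I) = 3/5; P(pink | Urn II) = 7/17.
P(pink) = 4/7·3/5 + 3/7·7/17 = 309/595.
By Bayes' rule, P(Urn II | pink) = 3/17 / 309/595 = 35/103 ≈ 0.3398.

35/103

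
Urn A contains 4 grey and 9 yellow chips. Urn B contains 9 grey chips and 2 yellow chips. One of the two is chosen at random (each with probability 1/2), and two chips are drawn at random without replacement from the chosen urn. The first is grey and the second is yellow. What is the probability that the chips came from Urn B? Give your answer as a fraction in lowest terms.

P(E | Urn A) = 3/13; P(E | Urn B) = 9/55.
P(E) = 1/2·3/13 + 1/2·9/55 = 141/715.
By Bayes' rule, P(Urn B | E) = 9/110 / 141/715 = 39/94 ≈ 0.4149.

39/94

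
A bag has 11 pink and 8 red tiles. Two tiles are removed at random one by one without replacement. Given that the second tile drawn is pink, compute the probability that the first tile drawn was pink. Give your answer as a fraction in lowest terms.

P(first=pink and the second tile drawn is pink) = (11/19)·(10/18) = 55/171.
P(the second tile drawn is pink) = Σ over first color = 55/171 + 44/171 = 11/19.
By Bayes, P(first=pink | the second tile drawn is pink) = 55/171 / 11/19 = 5/9 ≈ 0.5556.

5/9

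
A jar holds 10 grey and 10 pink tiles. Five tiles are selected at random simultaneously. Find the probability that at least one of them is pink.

Use the complement: P(at least one pink) = 1 − P(no pink).
P(none) = C(10,5)/C(20,5) = 252/15504.
So P = 1 − 252/15504 = 1271/1292 ≈ 0.9837.

1271/1292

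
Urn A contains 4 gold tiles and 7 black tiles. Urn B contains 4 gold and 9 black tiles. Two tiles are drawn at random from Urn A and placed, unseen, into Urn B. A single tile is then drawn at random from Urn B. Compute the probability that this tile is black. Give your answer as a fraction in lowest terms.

Condition on how many of the transferred tiles are black (from Urn A: 7 black of 11; then Urn B has 15 total).
  0 black: C(7,0)C(4,2)/C(11,2) = 6/55; then P = 9/15
  1 black: C(7,1)C(4,1)/C(11,2) = 28/55; then P = 10/15
  2 black: C(7,2)C(4,0)/C(11,2) = 21/55; then P = 11/15
P(black from Urn B) = 113/165 ≈ 0.6848.

113/165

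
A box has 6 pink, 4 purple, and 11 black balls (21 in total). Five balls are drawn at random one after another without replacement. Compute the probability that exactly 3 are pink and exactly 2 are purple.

Unordered draws without replacement: count favorable combinations over C(21,5).
Favorable = C(6,3) · C(4,2) · C(11,0) = 120; total = C(21,5) = 20349.
P = 120/20349 = 40/6783 ≈ 0.0059.

40/6783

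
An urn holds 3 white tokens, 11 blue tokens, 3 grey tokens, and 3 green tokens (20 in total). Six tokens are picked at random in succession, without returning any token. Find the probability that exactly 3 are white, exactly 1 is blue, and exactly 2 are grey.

Unordered draws without replacement: count favorable combinations over C(20,6).
Favorable = C(3,3) · C(11,1) · C(3,2) · C(3,0) = 33; total = C(20,6) = 38760.
P = 33/38760 = 11/12920 ≈ 0.0009.

11/12920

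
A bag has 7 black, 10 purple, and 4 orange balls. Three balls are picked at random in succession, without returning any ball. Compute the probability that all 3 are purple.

Multiply the conditional probability of each draw in order, without replacement, so each draw removes one from its color and from the total.
P = (10/21) · (9/20) · (8/19) = 12/133 ≈ 0.0902.

12/133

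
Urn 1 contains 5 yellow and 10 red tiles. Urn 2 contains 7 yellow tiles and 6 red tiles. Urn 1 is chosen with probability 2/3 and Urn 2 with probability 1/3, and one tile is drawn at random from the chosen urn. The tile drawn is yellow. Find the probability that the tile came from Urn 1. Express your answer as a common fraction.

P(yellow | Urn 1) = 1/3; P(yellow | Urn 2) = 7/13.
P(yellow) = 2/3·1/3 + 1/3·7/13 = 47/117.
By Bayes' rule, P(Urn 1 | yellow) = 2/9 / 47/117 = 26/47 ≈ 0.5532.

26/47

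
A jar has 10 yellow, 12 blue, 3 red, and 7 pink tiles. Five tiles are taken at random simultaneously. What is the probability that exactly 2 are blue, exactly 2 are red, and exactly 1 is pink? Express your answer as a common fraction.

99/14384

Unordered draws without replacement: count favorable combinations over C(32,5).
Favorable = C(10,0) · C(12,2) · C(3,2) · C(7,1) = 1386; total = C(32,5) = 201376.
P = 1386/201376 = 99/14384 ≈ 0.0069.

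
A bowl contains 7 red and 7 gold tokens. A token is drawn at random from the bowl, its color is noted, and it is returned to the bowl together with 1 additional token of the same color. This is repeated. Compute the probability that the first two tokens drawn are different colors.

Either gold then red, or red then gold; after the first draw the total is 15.
P = (7/14)·(7/15) + (7/14)·(7/15) = 7/15 ≈ 0.4667.

7/15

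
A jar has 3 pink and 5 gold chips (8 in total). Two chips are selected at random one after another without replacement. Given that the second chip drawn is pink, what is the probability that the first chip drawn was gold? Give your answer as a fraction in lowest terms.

5/7

P(first=gold and the second chip drawn is pink) = (5/8)·(3/7) = 15/56.
P(the second chip drawn is pink) = Σ over first color = 3/28 + 15/56 = 3/8.
By Bayes, P(first=gold | the second chip drawn is pink) = 15/56 / 3/8 = 5/7 ≈ 0.7143.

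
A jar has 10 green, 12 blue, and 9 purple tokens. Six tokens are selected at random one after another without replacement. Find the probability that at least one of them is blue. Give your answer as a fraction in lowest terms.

Use the complement: P(at least one blue) = 1 − P(no blue).
P(none) = C(19,6)/C(31,6) = 27132/736281.
So P = 1 − 27132/736281 = 33769/35061 ≈ 0.9631.

33769/35061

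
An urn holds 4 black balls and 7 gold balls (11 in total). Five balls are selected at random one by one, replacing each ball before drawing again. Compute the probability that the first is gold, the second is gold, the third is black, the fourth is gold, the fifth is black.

5488/161051

Multiply the conditional probability of each draw in order, with replacement (the composition resets each draw).
P = (7/11) · (7/11) · (4/11) · (7/11) · (4/11) = 5488/161051 ≈ 0.0341.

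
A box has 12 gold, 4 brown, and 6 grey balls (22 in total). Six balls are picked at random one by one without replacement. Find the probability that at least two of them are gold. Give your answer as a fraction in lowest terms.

309/323

Sum the hypergeometric tail for j = 2,…,6 gold balls.
Favorable = C(12,2)·C(10,4) + C(12,3)·C(10,3) + C(12,4)·C(10,2) + C(12,5)·C(10,1) + C(12,6)·C(10,0) = 71379; total = C(22,6) = 74613.
P = 71379/74613 = 309/323 ≈ 0.9567.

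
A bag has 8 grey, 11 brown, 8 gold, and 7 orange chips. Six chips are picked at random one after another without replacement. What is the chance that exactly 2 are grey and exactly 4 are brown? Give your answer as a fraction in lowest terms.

Unordered draws without replacement: count favorable combinations over C(34,6).
Favorable = C(8,2) · C(11,4) · C(8,0) · C(7,0) = 9240; total = C(34,6) = 1344904.
P = 9240/1344904 = 105/15283 ≈ 0.0069.

105/15283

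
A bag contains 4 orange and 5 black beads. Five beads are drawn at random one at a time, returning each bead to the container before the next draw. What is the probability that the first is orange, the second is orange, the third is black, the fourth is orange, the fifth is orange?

1280/59049

Multiply the conditional probability of each draw in order, with replacement (the composition resets each draw).
P = (4/9) · (4/9) · (5/9) · (4/9) · (4/9) = 1280/59049 ≈ 0.0217.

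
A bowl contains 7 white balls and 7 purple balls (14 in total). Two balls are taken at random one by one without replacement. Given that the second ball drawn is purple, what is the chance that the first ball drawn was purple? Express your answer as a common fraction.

6/13

P(first=purple and the second ball drawn is purple) = (7/14)·(6/13) = 3/13.
P(the second ball drawn is purple) = Σ over first color = 7/26 + 3/13 = 1/2.
By Bayes, P(first=purple | the second ball drawn is purple) = 3/13 / 1/2 = 6/13 ≈ 0.4615.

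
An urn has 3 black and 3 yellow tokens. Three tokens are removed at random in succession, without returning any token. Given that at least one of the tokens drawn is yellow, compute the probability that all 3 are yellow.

1/19

P(all 3 yellow) = C(3,3)/C(6,3) = 1/20; P(at least one yellow) = 1 − C(3,3)/C(6,3) = 19/20.
Since 'all 3 yellow' ⊆ 'at least one yellow', P(all 3 | at least one) = 1/20 / 19/20 = 1/19 ≈ 0.0526.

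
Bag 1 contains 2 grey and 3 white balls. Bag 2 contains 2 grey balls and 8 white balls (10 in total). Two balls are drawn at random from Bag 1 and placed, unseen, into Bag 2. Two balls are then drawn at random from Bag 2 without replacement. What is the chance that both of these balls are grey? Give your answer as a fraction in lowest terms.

9/220

Condition on how many of the transferred balls are grey (from Bag 1: 2 grey of 5; then Bag 2 has 12 total).
  0 grey: C(2,0)C(3,2)/C(5,2) = 3/10; then P = C(2,2)/C(12,2) = 1/66
  1 grey: C(2,1)C(3,1)/C(5,2) = 3/5; then P = C(3,2)/C(12,2) = 1/22
  2 grey: C(2,2)C(3,0)/C(5,2) = 1/10; then P = C(4,2)/C(12,2) = 1/11
P(both grey) = 9/220 ≈ 0.0409.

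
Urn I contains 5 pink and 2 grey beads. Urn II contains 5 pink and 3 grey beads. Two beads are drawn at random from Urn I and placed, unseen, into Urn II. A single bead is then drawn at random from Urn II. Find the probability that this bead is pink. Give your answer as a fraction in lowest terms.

Condition on how many of the transferred beads are pink (from Urn I: 5 pink of 7; then Urn II has 10 total).
  0 pink: C(5,0)C(2,2)/C(7,2) = 1/21; then P = 5/10
  1 pink: C(5,1)C(2,1)/C(7,2) = 10/21; then P = 6/10
  2 pink: C(5,2)C(2,0)/C(7,2) = 10/21; then P = 7/10
P(pink from Urn II) = 9/14 ≈ 0.6429.

9/14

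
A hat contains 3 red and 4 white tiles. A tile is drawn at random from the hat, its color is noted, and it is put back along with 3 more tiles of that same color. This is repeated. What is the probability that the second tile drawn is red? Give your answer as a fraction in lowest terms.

Condition on the first draw. If first is red (prob 3/7), second-red has prob (6)/(10); if not (prob 4/7), it has prob 3/(10).
P = (3/7)·(6/10) + (4/7)·(3/10) = 3/7 ≈ 0.4286.

3/7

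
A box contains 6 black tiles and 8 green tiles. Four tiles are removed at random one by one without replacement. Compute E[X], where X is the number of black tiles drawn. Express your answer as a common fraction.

12/7

By linearity of expectation, E[X] = Σ P(draw i is black); by symmetry each draw (even without replacement) has P(black) = 6/14.
E[X] = 4 · 6/14 = 12/7 ≈ 1.7143.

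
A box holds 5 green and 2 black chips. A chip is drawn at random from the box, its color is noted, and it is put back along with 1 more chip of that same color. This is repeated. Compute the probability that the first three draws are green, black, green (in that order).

5/42

Track the composition after each reinforcement of +1.
P = (5/7) · (2/8) · (6/9) = 5/42 ≈ 0.1190.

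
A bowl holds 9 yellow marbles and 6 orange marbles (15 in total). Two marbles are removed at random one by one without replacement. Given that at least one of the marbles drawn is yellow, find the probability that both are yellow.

P(both yellow) = C(9,2)/C(15,2) = 12/35; P(at least one yellow) = 1 − C(6,2)/C(15,2) = 6/7.
Since 'both yellow' ⊆ 'at least one yellow', P(both | at least one) = 12/35 / 6/7 = 2/5 ≈ 0.4000.

2/5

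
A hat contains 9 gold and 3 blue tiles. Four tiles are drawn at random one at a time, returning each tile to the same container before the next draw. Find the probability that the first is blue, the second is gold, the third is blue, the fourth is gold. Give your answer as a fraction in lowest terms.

Multiply the conditional probability of each draw in order, with replacement (the composition resets each draw).
P = (3/12) · (9/12) · (3/12) · (9/12) = 9/256 ≈ 0.0352.

9/256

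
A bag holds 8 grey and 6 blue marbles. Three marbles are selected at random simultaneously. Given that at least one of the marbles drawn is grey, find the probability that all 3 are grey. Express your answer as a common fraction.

7/43

P(all 3 grey) = C(8,3)/C(14,3) = 2/13; P(at least one grey) = 1 − C(6,3)/C(14,3) = 86/91.
Since 'all 3 grey' ⊆ 'at least one grey', P(all 3 | at least one) = 2/13 / 86/91 = 7/43 ≈ 0.1628.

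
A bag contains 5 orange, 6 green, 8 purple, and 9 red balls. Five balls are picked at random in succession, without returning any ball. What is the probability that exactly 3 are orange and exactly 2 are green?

5/3276

Unordered draws without replacement: count favorable combinations over C(28,5).
Favorable = C(5,3) · C(6,2) · C(8,0) · C(9,0) = 150; total = C(28,5) = 98280.
P = 150/98280 = 5/3276 ≈ 0.0015.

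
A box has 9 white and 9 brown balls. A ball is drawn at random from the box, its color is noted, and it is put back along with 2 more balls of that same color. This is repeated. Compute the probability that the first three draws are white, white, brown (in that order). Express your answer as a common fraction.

Track the composition after each reinforcement of +2.
P = (9/18) · (11/20) · (9/22) = 9/80 ≈ 0.1125.

9/80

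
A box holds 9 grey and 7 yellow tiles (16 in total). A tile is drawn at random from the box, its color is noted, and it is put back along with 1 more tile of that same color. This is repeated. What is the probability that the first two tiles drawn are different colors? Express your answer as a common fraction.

Either yellow then grey, or grey then yellow; after the first draw the total is 17.
P = (7/16)·(9/17) + (9/16)·(7/17) = 63/136 ≈ 0.4632.

63/136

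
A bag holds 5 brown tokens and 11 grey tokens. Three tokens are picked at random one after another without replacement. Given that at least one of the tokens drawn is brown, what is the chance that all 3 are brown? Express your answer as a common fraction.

2/79

P(all 3 brown) = C(5,3)/C(16,3) = 1/56; P(at least one brown) = 1 − C(11,3)/C(16,3) = 79/112.
Since 'all 3 brown' ⊆ 'at least one brown', P(all 3 | at least one) = 1/56 / 79/112 = 2/79 ≈ 0.0253.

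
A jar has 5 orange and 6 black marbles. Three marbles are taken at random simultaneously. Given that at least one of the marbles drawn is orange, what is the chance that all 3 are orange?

2/29

P(all 3 orange) = C(5,3)/C(11,3) = 2/33; P(at least one orange) = 1 − C(6,3)/C(11,3) = 29/33.
Since 'all 3 orange' ⊆ 'at least one orange', P(all 3 | at least one) = 2/33 / 29/33 = 2/29 ≈ 0.0690.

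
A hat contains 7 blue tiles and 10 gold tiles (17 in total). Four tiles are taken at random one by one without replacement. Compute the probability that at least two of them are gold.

57/68

Sum the hypergeometric tail for j = 2,…,4 gold tiles.
Favorable = C(10,2)·C(7,2) + C(10,3)·C(7,1) + C(10,4)·C(7,0) = 1995; total = C(17,4) = 2380.
P = 1995/2380 = 57/68 ≈ 0.8382.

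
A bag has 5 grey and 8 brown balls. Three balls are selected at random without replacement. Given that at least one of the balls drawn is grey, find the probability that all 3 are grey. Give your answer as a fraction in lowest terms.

P(all 3 grey) = C(5,3)/C(13,3) = 5/143; P(at least one grey) = 1 − C(8,3)/C(13,3) = 115/143.
Since 'all 3 grey' ⊆ 'at least one grey', P(all 3 | at least one) = 5/143 / 115/143 = 1/23 ≈ 0.0435.

1/23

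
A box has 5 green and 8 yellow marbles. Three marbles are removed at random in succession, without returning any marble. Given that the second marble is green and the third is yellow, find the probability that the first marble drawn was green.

P(first=green and the second marble is green and the third is yellow) = (5/13)·(4/12)·(8/11) = 40/429.
P(E) = Σ over first color = 40/429 + 70/429 = 10/39.
By Bayes, P(first=green | E) = 40/429 / 10/39 = 4/11 ≈ 0.3636.

4/11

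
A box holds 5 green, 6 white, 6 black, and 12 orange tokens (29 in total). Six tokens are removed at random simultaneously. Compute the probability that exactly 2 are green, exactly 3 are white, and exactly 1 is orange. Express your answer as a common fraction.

Unordered draws without replacement: count favorable combinations over C(29,6).
Favorable = C(5,2) · C(6,3) · C(6,0) · C(12,1) = 2400; total = C(29,6) = 475020.
P = 2400/475020 = 40/7917 ≈ 0.0051.

40/7917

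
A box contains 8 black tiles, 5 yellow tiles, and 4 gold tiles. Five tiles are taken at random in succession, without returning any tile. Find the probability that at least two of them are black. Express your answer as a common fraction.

Sum the hypergeometric tail for j = 2,…,5 black tiles.
Favorable = C(8,2)·C(9,3) + C(8,3)·C(9,2) + C(8,4)·C(9,1) + C(8,5)·C(9,0) = 5054; total = C(17,5) = 6188.
P = 5054/6188 = 361/442 ≈ 0.8167.

361/442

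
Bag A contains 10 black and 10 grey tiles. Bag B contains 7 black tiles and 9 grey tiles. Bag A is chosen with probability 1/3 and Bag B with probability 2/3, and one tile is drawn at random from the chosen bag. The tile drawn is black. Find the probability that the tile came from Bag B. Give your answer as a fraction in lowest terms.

P(black | Bag A) = 1/2; P(black | Bag B) = 7/16.
P(black) = 1/3·1/2 + 2/3·7/16 = 11/24.
By Bayes' rule, P(Bag B | black) = 7/24 / 11/24 = 7/11 ≈ 0.6364.

7/11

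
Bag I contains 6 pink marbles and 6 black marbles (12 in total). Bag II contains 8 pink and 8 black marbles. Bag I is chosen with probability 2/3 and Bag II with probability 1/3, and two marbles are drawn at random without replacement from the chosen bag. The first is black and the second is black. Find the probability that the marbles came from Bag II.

P(E | Bag I) = 5/22; P(E | Bag II) = 7/30.
P(E) = 2/3·5/22 + 1/3·7/30 = 227/990.
By Bayes' rule, P(Bag II | E) = 7/90 / 227/990 = 77/227 ≈ 0.3392.

77/227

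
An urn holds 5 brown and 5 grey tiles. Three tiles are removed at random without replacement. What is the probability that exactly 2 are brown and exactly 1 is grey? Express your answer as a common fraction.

Unordered draws without replacement: count favorable combinations over C(10,3).
Favorable = C(5,2) · C(5,1) = 50; total = C(10,3) = 120.
P = 50/120 = 5/12 ≈ 0.4167.

5/12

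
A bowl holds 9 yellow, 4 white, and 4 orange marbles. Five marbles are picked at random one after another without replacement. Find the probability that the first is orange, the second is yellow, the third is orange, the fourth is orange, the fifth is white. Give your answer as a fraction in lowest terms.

9/7735

Multiply the conditional probability of each draw in order, without replacement, so each draw removes one from its color and from the total.
P = (4/17) · (9/16) · (3/15) · (2/14) · (4/13) = 9/7735 ≈ 0.0012.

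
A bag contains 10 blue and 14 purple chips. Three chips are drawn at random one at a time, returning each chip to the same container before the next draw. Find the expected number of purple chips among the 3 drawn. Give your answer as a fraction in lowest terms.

7/4

By linearity of expectation, E[X] = Σ P(draw i is purple); each independent draw has P(purple) = 14/24.
E[X] = 3 · 14/24 = 7/4 ≈ 1.7500.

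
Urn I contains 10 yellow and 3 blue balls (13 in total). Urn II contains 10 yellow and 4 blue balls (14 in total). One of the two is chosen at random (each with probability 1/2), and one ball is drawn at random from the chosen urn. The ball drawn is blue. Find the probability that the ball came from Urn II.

P(blue | Urn I) = 3/13; P(blue | Urn II) = 2/7.
P(blue) = 1/2·3/13 + 1/2·2/7 = 47/182.
By Bayes' rule, P(Urn II | blue) = 1/7 / 47/182 = 26/47 ≈ 0.5532.

26/47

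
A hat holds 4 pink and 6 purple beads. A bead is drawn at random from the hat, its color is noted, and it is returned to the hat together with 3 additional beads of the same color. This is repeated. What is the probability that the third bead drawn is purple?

Sum over the four possibilities for the first two draws (purple/not-purple each), tracking how the purple count and total change by +3 per draw.
P(third is purple) = 3/5 ≈ 0.6000. (In a Pólya urn every draw has the same marginal probability 6/10.)

3/5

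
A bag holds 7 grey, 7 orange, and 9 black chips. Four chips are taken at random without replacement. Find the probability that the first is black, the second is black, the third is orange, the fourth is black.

Multiply the conditional probability of each draw in order, without replacement, so each draw removes one from its color and from the total.
P = (9/23) · (8/22) · (7/21) · (7/20) = 21/1265 ≈ 0.0166.

21/1265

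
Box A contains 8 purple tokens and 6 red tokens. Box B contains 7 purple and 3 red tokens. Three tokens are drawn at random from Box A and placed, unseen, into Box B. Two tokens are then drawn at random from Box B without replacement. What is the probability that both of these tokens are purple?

147/338

Condition on how many of the transferred tokens are purple (from Box A: 8 purple of 14; then Box B has 13 total).
  0 purple: C(8,0)C(6,3)/C(14,3) = 5/91; then P = C(7,2)/C(13,2) = 7/26
  1 purple: C(8,1)C(6,2)/C(14,3) = 30/91; then P = C(8,2)/C(13,2) = 14/39
  2 purple: C(8,2)C(6,1)/C(14,3) = 6/13; then P = C(9,2)/C(13,2) = 6/13
  3 purple: C(8,3)C(6,0)/C(14,3) = 2/13; then P = C(10,2)/C(13,2) = 15/26
P(both purple) = 147/338 ≈ 0.4349.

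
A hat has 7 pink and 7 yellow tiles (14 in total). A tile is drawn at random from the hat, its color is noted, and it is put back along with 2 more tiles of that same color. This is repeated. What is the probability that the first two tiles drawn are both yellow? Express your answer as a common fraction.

After a yellow draw the hat holds 9 yellow out of 16.
P = (7/14)·(9/16) = 9/32 ≈ 0.2812.

9/32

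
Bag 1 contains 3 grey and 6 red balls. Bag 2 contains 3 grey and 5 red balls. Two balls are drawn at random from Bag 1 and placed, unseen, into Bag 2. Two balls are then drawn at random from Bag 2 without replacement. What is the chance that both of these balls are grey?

61/540

Condition on how many of the transferred balls are grey (from Bag 1: 3 grey of 9; then Bag 2 has 10 total).
  0 grey: C(3,0)C(6,2)/C(9,2) = 5/12; then P = C(3,2)/C(10,2) = 1/15
  1 grey: C(3,1)C(6,1)/C(9,2) = 1/2; then P = C(4,2)/C(10,2) = 2/15
  2 grey: C(3,2)C(6,0)/C(9,2) = 1/12; then P = C(5,2)/C(10,2) = 2/9
P(both grey) = 61/540 ≈ 0.1130.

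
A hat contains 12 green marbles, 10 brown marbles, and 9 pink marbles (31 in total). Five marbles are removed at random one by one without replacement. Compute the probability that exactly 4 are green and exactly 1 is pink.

165/6293

Unordered draws without replacement: count favorable combinations over C(31,5).
Favorable = C(12,4) · C(10,0) · C(9,1) = 4455; total = C(31,5) = 169911.
P = 4455/169911 = 165/6293 ≈ 0.0262.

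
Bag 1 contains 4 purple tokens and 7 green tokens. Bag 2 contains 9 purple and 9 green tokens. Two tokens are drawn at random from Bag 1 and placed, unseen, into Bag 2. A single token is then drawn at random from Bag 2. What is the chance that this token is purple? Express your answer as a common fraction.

Condition on how many of the transferred tokens are purple (from Bag 1: 4 purple of 11; then Bag 2 has 20 total).
  0 purple: C(4,0)C(7,2)/C(11,2) = 21/55; then P = 9/20
  1 purple: C(4,1)C(7,1)/C(11,2) = 28/55; then P = 10/20
  2 purple: C(4,2)C(7,0)/C(11,2) = 6/55; then P = 11/20
P(purple from Bag 2) = 107/220 ≈ 0.4864.

107/220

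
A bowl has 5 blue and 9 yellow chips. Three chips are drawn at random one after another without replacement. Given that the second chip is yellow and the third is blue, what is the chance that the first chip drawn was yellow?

P(first=yellow and the second chip is yellow and the third is blue) = (9/14)·(8/13)·(5/12) = 15/91.
P(E) = Σ over first color = 15/182 + 15/91 = 45/182.
By Bayes, P(first=yellow | E) = 15/91 / 45/182 = 2/3 ≈ 0.6667.

2/3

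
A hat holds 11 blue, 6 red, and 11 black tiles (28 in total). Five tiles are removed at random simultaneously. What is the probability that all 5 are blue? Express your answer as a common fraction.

11/2340

Unordered draws without replacement: count favorable combinations over C(28,5).
Favorable = C(11,5) · C(6,0) · C(11,0) = 462; total = C(28,5) = 98280.
P = 462/98280 = 11/2340 ≈ 0.0047.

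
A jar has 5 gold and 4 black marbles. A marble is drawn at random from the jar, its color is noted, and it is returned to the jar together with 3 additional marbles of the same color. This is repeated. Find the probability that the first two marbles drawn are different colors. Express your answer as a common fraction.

Either gold then black, or black then gold; after the first draw the total is 12.
P = (5/9)·(4/12) + (4/9)·(5/12) = 10/27 ≈ 0.3704.

10/27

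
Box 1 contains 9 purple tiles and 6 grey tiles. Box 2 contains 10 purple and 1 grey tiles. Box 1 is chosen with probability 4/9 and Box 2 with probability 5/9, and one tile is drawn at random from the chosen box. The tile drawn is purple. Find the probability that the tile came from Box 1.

P(purple | Box 1) = 3/5; P(purple | Box 2) = 10/11.
P(purple) = 4/9·3/5 + 5/9·10/11 = 382/495.
By Bayes' rule, P(Box 1 | purple) = 4/15 / 382/495 = 66/191 ≈ 0.3455.

66/191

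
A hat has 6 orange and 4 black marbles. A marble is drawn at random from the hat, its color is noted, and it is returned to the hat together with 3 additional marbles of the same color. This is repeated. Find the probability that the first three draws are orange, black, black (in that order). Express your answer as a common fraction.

21/260

Track the composition after each reinforcement of +3.
P = (6/10) · (4/13) · (7/16) = 21/260 ≈ 0.0808.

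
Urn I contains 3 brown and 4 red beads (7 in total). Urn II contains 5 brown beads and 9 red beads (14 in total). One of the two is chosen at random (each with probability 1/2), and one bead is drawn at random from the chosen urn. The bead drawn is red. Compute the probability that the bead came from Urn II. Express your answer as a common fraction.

9/17

P(red | Urn I) = 4/7; P(red | Urn II) = 9/14.
P(red) = 1/2·4/7 + 1/2·9/14 = 17/28.
By Bayes' rule, P(Urn II | red) = 9/28 / 17/28 = 9/17 ≈ 0.5294.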